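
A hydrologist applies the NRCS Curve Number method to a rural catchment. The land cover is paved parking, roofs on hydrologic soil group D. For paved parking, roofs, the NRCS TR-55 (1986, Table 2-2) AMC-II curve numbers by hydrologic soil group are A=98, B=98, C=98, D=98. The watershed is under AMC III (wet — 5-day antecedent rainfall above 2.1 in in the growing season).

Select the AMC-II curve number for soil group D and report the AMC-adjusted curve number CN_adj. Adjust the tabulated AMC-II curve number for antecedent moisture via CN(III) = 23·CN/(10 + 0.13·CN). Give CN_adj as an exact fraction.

CN_adj = 112700/1137 ≈ 99.120

NRCS table: paved parking, roofs, soil group D → CN(II) = 98
Wet (AMC III): CN(III) = 23·98/(10 + 0.13·98) = 2254/(1137/50) = 112700/1137 ≈ 99.120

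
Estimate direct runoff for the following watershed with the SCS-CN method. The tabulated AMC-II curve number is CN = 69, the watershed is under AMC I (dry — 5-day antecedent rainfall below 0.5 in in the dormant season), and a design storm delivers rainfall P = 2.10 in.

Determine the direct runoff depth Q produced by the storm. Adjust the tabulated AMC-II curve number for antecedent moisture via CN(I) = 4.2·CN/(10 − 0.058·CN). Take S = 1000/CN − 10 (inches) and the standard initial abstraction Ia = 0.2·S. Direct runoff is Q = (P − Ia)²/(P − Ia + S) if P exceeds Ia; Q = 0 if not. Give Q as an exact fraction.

Adjust CN=69 to AMC I: 4.2·69/(10 − 0.058·69) → (1449/5) ÷ (2999/500) = 144900/2999 ≈ 48.316
Retention S: 1000/CN − 10 with CN=48.316 → S = 15500/1449 ≈ 10.697 in
Ia = 0.2·(15500/1449) = 3100/1449 in ≈ 2.139 in
P = 2.100 ≤ Ia = 2.139 in: entire storm abstracted, Q = 0.

Q = 0 in ≈ 0.000 in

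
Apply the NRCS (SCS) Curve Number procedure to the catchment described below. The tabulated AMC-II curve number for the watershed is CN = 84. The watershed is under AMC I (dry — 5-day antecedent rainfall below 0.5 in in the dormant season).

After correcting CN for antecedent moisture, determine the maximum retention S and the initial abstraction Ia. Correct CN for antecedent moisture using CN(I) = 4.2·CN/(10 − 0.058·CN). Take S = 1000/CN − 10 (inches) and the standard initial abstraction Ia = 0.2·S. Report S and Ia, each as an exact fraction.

CN(I) from CN(II)=84: (4.2·84)/(10 − 0.058·84) = 44100/641 ≈ 68.799
Max retention: S = 1000/(44100/641) − 10 = 2000/441 in (≈ 4.535 in)
Initial abstraction Ia = S/5 = (2000/441)/5 = 400/441 ≈ 0.907 in

S = 2000/441 in ≈ 4.535 in; Ia = 400/441 in ≈ 0.907 in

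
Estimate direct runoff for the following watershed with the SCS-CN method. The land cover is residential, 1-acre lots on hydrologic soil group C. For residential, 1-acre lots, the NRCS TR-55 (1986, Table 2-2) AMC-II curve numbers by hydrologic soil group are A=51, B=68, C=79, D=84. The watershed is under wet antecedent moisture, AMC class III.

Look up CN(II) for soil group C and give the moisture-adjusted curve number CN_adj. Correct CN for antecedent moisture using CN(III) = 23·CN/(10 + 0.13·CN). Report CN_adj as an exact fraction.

NRCS table: residential, 1-acre lots, soil group C → CN(II) = 79
Wet (AMC III): CN(III) = 23·79/(10 + 0.13·79) = 1817/(2027/100) = 181700/2027 ≈ 89.640

CN_adj = 181700/2027 ≈ 89.640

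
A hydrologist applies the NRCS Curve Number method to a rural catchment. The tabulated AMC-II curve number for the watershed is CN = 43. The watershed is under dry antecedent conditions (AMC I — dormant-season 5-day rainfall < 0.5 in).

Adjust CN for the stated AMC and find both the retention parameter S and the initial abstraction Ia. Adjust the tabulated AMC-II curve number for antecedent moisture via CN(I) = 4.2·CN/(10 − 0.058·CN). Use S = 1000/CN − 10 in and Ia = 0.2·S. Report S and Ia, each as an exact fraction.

Adjust CN=43 to AMC I: 4.2·43/(10 − 0.058·43) → (903/5) ÷ (3753/500) = 30100/1251 ≈ 24.061
S = 1000/(30100/1251) − 10 = 9500/301 in ≈ 31.561 in
Initial abstraction Ia = S/5 = (9500/301)/5 = 1900/301 ≈ 6.312 in

S = 9500/301 in ≈ 31.561 in; Ia = 1900/301 in ≈ 6.312 in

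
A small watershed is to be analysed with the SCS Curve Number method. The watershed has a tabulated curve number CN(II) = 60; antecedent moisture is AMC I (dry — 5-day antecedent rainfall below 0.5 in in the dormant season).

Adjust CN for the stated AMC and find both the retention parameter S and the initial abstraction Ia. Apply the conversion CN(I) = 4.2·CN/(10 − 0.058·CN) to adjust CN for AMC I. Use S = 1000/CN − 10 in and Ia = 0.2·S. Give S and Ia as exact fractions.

S = 1000/63 in ≈ 15.873 in; Ia = 200/63 in ≈ 3.175 in

CN(I) from CN(II)=60: (4.2·60)/(10 − 0.058·60) = 6300/163 ≈ 38.650
S = 1000/(6300/163) − 10 = 1000/63 in ≈ 15.873 in
Initial abstraction Ia = S/5 = (1000/63)/5 = 200/63 ≈ 3.175 in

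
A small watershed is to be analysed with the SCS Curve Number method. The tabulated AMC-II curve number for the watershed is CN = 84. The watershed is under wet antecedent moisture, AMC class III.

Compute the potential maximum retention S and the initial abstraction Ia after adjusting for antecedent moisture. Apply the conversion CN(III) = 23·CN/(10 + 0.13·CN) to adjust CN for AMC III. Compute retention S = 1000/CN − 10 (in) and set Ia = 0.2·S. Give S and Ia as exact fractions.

S = 400/483 in ≈ 0.828 in; Ia = 80/483 in ≈ 0.166 in

CN(III) from CN(II)=84: (23·84)/(10 + 0.13·84) = 48300/523 ≈ 92.352
Retention S: 1000/CN − 10 with CN=92.352 → S = 400/483 ≈ 0.828 in
Ia = 0.2·(400/483) = 80/483 in ≈ 0.166 in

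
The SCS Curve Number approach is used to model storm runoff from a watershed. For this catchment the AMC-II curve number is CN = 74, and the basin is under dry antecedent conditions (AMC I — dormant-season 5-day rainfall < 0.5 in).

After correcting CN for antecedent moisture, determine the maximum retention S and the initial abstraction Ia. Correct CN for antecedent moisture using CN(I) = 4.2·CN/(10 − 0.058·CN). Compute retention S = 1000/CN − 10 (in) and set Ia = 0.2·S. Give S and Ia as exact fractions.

CN(I) from CN(II)=74: (4.2·74)/(10 − 0.058·74) = 77700/1427 ≈ 54.450
Max retention: S = 1000/(77700/1427) − 10 = 6500/777 in (≈ 8.366 in)
Ia = 0.2S: 0.2·8.366 = 1.673 in (exactly 1300/777)

S = 6500/777 in ≈ 8.366 in; Ia = 1300/777 in ≈ 1.673 in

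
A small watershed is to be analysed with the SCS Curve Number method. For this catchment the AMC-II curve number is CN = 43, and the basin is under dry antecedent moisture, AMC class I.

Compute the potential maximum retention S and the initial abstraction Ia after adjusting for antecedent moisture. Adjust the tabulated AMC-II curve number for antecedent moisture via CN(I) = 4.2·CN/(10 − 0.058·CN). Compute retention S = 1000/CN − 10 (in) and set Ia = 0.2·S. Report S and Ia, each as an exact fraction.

S = 9500/301 in ≈ 31.561 in; Ia = 1900/301 in ≈ 6.312 in

Adjust CN=43 to AMC I: 4.2·43/(10 − 0.058·43) → (903/5) ÷ (3753/500) = 30100/1251 ≈ 24.061
Max retention: S = 1000/(30100/1251) − 10 = 9500/301 in (≈ 31.561 in)
Initial abstraction Ia = S/5 = (9500/301)/5 = 1900/301 ≈ 6.312 in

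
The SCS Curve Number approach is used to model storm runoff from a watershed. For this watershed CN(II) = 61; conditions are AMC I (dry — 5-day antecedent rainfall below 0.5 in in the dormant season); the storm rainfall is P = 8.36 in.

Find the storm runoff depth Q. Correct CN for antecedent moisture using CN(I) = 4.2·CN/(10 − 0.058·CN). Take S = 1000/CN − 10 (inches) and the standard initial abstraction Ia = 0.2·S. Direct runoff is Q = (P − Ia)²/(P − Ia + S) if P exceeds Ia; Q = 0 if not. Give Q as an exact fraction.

Dry (AMC I): CN(I) = 4.2·61/(10 − 0.058·61) = (1281/5)/(3231/500) = 42700/1077 ≈ 39.647
Max retention: S = 1000/(42700/1077) − 10 = 6500/427 in (≈ 15.222 in)
Ia = 0.2·(6500/427) = 1300/427 in ≈ 3.044 in
Since P=8.360 > Ia=3.044: effective rainfall P−Ia = 56743/10675 in
Runoff Q = (P−Ia)²/(P−Ia+S) = (5.316)²/(5.316+15.222) = 3219768049/2340419025 ≈ 1.376 in

Q = 3219768049/2340419025 in ≈ 1.376 in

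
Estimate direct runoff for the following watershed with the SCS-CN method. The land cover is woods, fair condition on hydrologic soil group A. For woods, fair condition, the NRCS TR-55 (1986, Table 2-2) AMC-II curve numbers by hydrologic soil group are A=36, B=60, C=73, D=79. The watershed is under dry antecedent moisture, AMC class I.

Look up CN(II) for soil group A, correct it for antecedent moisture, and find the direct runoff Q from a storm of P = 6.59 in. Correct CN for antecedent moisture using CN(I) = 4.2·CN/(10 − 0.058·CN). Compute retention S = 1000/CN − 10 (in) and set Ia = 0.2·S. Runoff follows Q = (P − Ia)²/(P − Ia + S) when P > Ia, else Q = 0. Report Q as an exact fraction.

NRCS table: woods, fair condition, soil group A → CN(II) = 36
Dry (AMC I): CN(I) = 4.2·36/(10 − 0.058·36) = (756/5)/(989/125) = 18900/989 ≈ 19.110
Max retention: S = 1000/(18900/989) − 10 = 8000/189 in (≈ 42.328 in)
Ia = 0.2·(8000/189) = 1600/189 in ≈ 8.466 in
P = 6.590 ≤ Ia = 8.466 in: entire storm abstracted, Q = 0.

Q = 0 in ≈ 0.000 in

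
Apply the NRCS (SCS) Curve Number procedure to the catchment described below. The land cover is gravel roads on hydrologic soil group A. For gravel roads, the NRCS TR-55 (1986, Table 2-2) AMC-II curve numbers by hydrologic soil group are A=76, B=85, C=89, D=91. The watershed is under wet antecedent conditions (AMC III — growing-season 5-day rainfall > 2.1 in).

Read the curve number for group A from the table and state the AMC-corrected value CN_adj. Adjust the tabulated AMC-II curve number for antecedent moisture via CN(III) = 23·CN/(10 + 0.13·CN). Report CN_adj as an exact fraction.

CN_adj = 43700/497 ≈ 87.928

NRCS table: gravel roads, soil group A → CN(II) = 76
Adjust CN=76 to AMC III: 23·76/(10 + 0.13·76) → 1748 ÷ (497/25) = 43700/497 ≈ 87.928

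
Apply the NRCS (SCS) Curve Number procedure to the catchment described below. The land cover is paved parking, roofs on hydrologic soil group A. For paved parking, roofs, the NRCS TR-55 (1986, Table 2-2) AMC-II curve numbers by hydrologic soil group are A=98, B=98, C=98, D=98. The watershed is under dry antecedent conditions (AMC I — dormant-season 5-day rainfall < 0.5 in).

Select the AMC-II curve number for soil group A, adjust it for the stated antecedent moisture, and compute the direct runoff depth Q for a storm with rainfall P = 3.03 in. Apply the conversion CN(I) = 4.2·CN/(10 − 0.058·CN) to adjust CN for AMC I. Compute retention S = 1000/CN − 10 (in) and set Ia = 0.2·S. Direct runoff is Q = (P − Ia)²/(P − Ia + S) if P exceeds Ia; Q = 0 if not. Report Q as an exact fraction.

NRCS table: paved parking, roofs, soil group A → CN(II) = 98
CN(I) from CN(II)=98: (4.2·98)/(10 − 0.058·98) = 102900/1079 ≈ 95.366
S = 1000/(102900/1079) − 10 = 500/1029 in ≈ 0.486 in
Ia = 0.2S: 0.2·0.486 = 0.097 in (exactly 100/1029)
Excess rainfall: 3.030 − 0.097 = 2.933 in; P > Ia so Q > 0
Runoff Q = (P−Ia)²/(P−Ia+S) = (2.933)²/(2.933+0.486) = 91075393369/36198882300 ≈ 2.516 in

Q = 91075393369/36198882300 in ≈ 2.516 in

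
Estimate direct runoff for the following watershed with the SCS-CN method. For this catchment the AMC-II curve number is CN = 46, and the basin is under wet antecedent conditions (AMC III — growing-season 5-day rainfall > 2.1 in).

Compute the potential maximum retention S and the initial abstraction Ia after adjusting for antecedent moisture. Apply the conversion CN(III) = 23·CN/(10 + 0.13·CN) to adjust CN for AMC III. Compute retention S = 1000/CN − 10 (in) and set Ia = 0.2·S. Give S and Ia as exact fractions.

Adjust CN=46 to AMC III: 23·46/(10 + 0.13·46) → 1058 ÷ (799/50) = 52900/799 ≈ 66.208
Max retention: S = 1000/(52900/799) − 10 = 2700/529 in (≈ 5.104 in)
Ia = 0.2·(2700/529) = 540/529 in ≈ 1.021 in

S = 2700/529 in ≈ 5.104 in; Ia = 540/529 in ≈ 1.021 in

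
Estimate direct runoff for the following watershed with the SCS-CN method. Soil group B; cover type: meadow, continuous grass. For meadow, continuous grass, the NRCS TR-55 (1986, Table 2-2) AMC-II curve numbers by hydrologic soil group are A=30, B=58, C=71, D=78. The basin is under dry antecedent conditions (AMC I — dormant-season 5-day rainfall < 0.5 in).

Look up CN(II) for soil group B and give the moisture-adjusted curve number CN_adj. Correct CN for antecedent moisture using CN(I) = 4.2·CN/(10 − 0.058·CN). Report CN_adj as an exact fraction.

CN_adj = 2900/79 ≈ 36.709

NRCS table: meadow, continuous grass, soil group B → CN(II) = 58
CN(I) from CN(II)=58: (4.2·58)/(10 − 0.058·58) = 2900/79 ≈ 36.709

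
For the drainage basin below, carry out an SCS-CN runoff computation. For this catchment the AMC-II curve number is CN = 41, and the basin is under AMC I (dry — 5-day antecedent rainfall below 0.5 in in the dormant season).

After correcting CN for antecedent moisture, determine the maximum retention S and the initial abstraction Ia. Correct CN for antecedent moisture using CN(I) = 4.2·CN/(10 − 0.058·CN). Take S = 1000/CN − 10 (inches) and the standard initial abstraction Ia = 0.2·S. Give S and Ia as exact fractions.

S = 29500/861 in ≈ 34.262 in; Ia = 5900/861 in ≈ 6.852 in

Dry (AMC I): CN(I) = 4.2·41/(10 − 0.058·41) = (861/5)/(3811/500) = 86100/3811 ≈ 22.592
Retention S: 1000/CN − 10 with CN=22.592 → S = 29500/861 ≈ 34.262 in
Ia = 0.2·(29500/861) = 5900/861 in ≈ 6.852 in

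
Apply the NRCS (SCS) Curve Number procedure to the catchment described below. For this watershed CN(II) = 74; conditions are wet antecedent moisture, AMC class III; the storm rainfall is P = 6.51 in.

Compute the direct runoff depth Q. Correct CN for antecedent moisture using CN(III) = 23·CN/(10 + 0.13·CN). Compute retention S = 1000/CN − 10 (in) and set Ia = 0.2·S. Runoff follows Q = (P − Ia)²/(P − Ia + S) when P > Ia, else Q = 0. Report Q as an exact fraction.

Adjust CN=74 to AMC III: 23·74/(10 + 0.13·74) → 1702 ÷ (981/50) = 85100/981 ≈ 86.748
Max retention: S = 1000/(85100/981) − 10 = 1300/851 in (≈ 1.528 in)
Ia = 0.2·(1300/851) = 260/851 in ≈ 0.306 in
Since P=6.510 > Ia=0.306: effective rainfall P−Ia = 528001/85100 in
Q = (528001/85100)²/((528001/85100) + 1300/851) = (278785056001/7242010000)/(658001/85100) = 278785056001/55995885100 in ≈ 4.979 in

Q = 278785056001/55995885100 in ≈ 4.979 in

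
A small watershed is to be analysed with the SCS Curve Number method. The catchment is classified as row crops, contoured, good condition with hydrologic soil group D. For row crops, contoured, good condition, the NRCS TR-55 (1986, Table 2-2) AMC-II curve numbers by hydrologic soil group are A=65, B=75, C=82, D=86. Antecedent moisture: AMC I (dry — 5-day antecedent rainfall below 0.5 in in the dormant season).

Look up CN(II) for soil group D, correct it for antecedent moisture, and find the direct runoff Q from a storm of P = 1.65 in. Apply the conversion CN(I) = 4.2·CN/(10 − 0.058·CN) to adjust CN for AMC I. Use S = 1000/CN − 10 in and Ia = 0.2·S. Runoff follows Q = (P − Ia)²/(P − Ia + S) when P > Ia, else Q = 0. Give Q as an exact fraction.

Q = 5094049/31623060 in ≈ 0.161 in

NRCS table: row crops, contoured, good condition, soil group D → CN(II) = 86
Dry (AMC I): CN(I) = 4.2·86/(10 − 0.058·86) = (1806/5)/(1253/250) = 12900/179 ≈ 72.067
Max retention: S = 1000/(12900/179) − 10 = 500/129 in (≈ 3.876 in)
Initial abstraction Ia = S/5 = (500/129)/5 = 100/129 ≈ 0.775 in
Excess rainfall: 1.650 − 0.775 = 0.875 in; P > Ia so Q > 0
Q = (2257/2580)²/((2257/2580) + 500/129) = (5094049/6656400)/(12257/2580) = 5094049/31623060 in ≈ 0.161 in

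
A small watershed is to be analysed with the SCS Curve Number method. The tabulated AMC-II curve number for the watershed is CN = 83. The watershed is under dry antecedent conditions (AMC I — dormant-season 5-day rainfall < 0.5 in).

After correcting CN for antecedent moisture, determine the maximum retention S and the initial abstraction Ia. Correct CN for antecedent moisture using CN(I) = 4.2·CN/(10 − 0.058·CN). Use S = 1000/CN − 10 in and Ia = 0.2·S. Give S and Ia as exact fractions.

S = 8500/1743 in ≈ 4.877 in; Ia = 1700/1743 in ≈ 0.975 in

Adjust CN=83 to AMC I: 4.2·83/(10 − 0.058·83) → (1743/5) ÷ (2593/500) = 174300/2593 ≈ 67.219
S = 1000/(174300/2593) − 10 = 8500/1743 in ≈ 4.877 in
Ia = 0.2S: 0.2·4.877 = 0.975 in (exactly 1700/1743)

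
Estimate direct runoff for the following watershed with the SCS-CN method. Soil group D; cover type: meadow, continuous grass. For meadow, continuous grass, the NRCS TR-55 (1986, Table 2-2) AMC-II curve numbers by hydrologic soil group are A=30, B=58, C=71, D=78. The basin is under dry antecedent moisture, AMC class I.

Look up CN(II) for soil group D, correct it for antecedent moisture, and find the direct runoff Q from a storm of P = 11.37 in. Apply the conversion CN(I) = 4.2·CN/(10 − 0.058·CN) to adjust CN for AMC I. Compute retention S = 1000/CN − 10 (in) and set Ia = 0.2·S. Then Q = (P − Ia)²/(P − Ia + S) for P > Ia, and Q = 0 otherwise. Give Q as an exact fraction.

Q = 674374367209/112301525700 in ≈ 6.005 in

NRCS table: meadow, continuous grass, soil group D → CN(II) = 78
Adjust CN=78 to AMC I: 4.2·78/(10 − 0.058·78) → (1638/5) ÷ (1369/250) = 81900/1369 ≈ 59.825
Retention S: 1000/CN − 10 with CN=59.825 → S = 5500/819 ≈ 6.716 in
Ia = 0.2·(5500/819) = 1100/819 in ≈ 1.343 in
P − Ia = 11.370 − 1.343 = 821203/81900 ≈ 10.027 in (> 0, runoff occurs)
Q = (821203/81900)²/((821203/81900) + 5500/819) = (674374367209/6707610000)/(1371203/81900) = 674374367209/112301525700 in ≈ 6.005 in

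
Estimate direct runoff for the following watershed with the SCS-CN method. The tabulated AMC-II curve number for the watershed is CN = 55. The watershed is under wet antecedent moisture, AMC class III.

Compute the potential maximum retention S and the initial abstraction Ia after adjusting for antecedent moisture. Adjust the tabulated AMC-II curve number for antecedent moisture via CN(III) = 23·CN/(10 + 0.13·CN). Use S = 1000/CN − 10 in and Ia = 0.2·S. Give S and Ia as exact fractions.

S = 900/253 in ≈ 3.557 in; Ia = 180/253 in ≈ 0.711 in

Adjust CN=55 to AMC III: 23·55/(10 + 0.13·55) → 1265 ÷ (343/20) = 25300/343 ≈ 73.761
S = 1000/(25300/343) − 10 = 900/253 in ≈ 3.557 in
Ia = 0.2S: 0.2·3.557 = 0.711 in (exactly 180/253)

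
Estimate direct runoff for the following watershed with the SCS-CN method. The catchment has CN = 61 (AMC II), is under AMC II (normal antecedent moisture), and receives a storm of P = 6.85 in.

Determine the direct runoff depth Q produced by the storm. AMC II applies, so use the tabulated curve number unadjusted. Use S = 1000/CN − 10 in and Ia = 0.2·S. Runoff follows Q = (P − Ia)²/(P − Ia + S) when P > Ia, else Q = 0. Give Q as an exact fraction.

AMC II — tabulated CN = 61 applies directly.
S = 1000/61 − 10 = 390/61 in ≈ 6.393 in
Ia = 0.2·(390/61) = 78/61 in ≈ 1.279 in
Excess rainfall: 6.850 − 1.279 = 5.571 in; P > Ia so Q > 0
Q = (6797/1220)²/((6797/1220) + 390/61) = (46199209/1488400)/(14597/1220) = 46199209/17808340 in ≈ 2.594 in

Q = 46199209/17808340 in ≈ 2.594 in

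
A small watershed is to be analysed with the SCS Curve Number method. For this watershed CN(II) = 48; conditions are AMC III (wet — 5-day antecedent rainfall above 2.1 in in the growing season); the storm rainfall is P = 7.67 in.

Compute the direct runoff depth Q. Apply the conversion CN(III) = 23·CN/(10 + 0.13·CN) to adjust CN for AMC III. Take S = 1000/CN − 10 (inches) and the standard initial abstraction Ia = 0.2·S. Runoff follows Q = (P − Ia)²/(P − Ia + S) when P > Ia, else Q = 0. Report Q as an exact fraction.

Wet (AMC III): CN(III) = 23·48/(10 + 0.13·48) = 1104/(406/25) = 13800/203 ≈ 67.980
Max retention: S = 1000/(13800/203) − 10 = 325/69 in (≈ 4.710 in)
Ia = 0.2·(325/69) = 65/69 in ≈ 0.942 in
Excess rainfall: 7.670 − 0.942 = 6.728 in; P > Ia so Q > 0
Q: (46423/6900)² ÷ (78923/6900) = 12752041/3222300 in (≈ 3.957 in)

Q = 12752041/3222300 in ≈ 3.957 in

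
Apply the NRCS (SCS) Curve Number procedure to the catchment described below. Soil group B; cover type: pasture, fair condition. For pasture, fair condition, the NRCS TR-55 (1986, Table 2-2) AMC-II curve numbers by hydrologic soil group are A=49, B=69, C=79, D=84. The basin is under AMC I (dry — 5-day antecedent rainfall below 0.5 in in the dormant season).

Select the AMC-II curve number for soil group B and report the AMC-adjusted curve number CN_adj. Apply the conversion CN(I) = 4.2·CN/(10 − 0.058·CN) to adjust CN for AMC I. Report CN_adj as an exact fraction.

CN_adj = 144900/2999 ≈ 48.316

NRCS table: pasture, fair condition, soil group B → CN(II) = 69
Adjust CN=69 to AMC I: 4.2·69/(10 − 0.058·69) → (1449/5) ÷ (2999/500) = 144900/2999 ≈ 48.316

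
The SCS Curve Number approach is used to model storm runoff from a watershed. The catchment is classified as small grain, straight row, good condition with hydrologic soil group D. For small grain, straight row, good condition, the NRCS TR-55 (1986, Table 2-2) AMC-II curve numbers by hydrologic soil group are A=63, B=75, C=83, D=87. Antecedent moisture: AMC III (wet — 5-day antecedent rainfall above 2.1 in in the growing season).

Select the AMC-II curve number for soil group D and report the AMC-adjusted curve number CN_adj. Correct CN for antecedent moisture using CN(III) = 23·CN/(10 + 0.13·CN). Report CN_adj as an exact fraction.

CN_adj = 200100/2131 ≈ 93.900

NRCS table: small grain, straight row, good condition, soil group D → CN(II) = 87
Wet (AMC III): CN(III) = 23·87/(10 + 0.13·87) = 2001/(2131/100) = 200100/2131 ≈ 93.900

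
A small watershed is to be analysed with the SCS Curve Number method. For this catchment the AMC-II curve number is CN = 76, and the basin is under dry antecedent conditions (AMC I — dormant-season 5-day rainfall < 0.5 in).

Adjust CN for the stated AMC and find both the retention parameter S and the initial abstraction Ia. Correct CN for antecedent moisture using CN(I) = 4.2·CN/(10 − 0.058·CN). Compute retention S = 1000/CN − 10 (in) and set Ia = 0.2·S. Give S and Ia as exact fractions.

S = 1000/133 in ≈ 7.519 in; Ia = 200/133 in ≈ 1.504 in

Dry (AMC I): CN(I) = 4.2·76/(10 − 0.058·76) = (1596/5)/(699/125) = 13300/233 ≈ 57.082
Retention S: 1000/CN − 10 with CN=57.082 → S = 1000/133 ≈ 7.519 in
Ia = 0.2S: 0.2·7.519 = 1.504 in (exactly 200/133)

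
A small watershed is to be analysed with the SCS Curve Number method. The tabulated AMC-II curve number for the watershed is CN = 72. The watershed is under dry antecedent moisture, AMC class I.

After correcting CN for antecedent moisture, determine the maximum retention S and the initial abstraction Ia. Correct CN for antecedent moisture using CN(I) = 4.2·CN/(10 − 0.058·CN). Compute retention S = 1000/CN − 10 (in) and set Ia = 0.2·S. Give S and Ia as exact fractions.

S = 250/27 in ≈ 9.259 in; Ia = 50/27 in ≈ 1.852 in

Adjust CN=72 to AMC I: 4.2·72/(10 − 0.058·72) → (1512/5) ÷ (728/125) = 675/13 ≈ 51.923
Retention S: 1000/CN − 10 with CN=51.923 → S = 250/27 ≈ 9.259 in
Ia = 0.2S: 0.2·9.259 = 1.852 in (exactly 50/27)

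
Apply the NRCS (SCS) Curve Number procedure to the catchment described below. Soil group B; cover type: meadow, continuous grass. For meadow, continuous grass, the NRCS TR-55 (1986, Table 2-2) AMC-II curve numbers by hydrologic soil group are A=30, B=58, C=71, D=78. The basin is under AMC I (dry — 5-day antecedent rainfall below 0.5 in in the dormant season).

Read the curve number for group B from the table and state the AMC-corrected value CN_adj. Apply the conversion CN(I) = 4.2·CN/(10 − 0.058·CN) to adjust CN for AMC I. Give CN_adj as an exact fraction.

CN_adj = 2900/79 ≈ 36.709

NRCS table: meadow, continuous grass, soil group B → CN(II) = 58
Dry (AMC I): CN(I) = 4.2·58/(10 − 0.058·58) = (1218/5)/(1659/250) = 2900/79 ≈ 36.709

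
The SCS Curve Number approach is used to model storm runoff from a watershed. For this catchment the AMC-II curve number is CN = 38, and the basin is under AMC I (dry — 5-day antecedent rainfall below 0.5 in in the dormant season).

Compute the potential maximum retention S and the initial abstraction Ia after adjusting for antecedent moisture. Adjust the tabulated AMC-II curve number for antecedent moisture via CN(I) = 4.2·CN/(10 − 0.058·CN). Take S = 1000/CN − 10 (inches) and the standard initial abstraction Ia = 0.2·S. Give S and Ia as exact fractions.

S = 15500/399 in ≈ 38.847 in; Ia = 3100/399 in ≈ 7.769 in

Dry (AMC I): CN(I) = 4.2·38/(10 − 0.058·38) = (798/5)/(1949/250) = 39900/1949 ≈ 20.472
Max retention: S = 1000/(39900/1949) − 10 = 15500/399 in (≈ 38.847 in)
Ia = 0.2S: 0.2·38.847 = 7.769 in (exactly 3100/399)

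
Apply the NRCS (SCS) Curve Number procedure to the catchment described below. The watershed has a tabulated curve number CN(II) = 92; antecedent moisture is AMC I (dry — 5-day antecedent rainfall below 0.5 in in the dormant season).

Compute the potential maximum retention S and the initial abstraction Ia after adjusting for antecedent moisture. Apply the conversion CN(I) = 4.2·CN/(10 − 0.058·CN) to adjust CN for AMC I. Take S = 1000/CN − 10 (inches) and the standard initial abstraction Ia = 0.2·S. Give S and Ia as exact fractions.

Dry (AMC I): CN(I) = 4.2·92/(10 − 0.058·92) = (1932/5)/(583/125) = 48300/583 ≈ 82.847
Max retention: S = 1000/(48300/583) − 10 = 1000/483 in (≈ 2.070 in)
Initial abstraction Ia = S/5 = (1000/483)/5 = 200/483 ≈ 0.414 in

S = 1000/483 in ≈ 2.070 in; Ia = 200/483 in ≈ 0.414 in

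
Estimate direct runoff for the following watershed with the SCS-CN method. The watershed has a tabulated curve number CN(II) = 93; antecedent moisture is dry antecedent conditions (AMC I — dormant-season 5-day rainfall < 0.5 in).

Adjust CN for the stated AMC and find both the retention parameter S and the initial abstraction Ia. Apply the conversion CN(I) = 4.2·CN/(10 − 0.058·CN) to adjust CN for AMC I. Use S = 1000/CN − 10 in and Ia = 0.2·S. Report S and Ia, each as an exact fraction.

CN(I) from CN(II)=93: (4.2·93)/(10 − 0.058·93) = 27900/329 ≈ 84.802
Retention S: 1000/CN − 10 with CN=84.802 → S = 500/279 ≈ 1.792 in
Initial abstraction Ia = S/5 = (500/279)/5 = 100/279 ≈ 0.358 in

S = 500/279 in ≈ 1.792 in; Ia = 100/279 in ≈ 0.358 in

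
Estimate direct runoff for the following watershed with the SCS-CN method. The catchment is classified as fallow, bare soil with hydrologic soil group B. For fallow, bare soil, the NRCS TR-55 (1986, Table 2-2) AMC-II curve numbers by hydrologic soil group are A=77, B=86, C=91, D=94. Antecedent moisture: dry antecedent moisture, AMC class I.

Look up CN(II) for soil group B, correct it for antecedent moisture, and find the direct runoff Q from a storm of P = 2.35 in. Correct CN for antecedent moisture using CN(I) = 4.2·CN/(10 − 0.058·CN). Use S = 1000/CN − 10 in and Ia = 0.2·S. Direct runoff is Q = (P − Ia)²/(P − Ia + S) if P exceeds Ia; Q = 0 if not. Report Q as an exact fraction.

Q = 16507969/36282540 in ≈ 0.455 in

NRCS table: fallow, bare soil, soil group B → CN(II) = 86
Adjust CN=86 to AMC I: 4.2·86/(10 − 0.058·86) → (1806/5) ÷ (1253/250) = 12900/179 ≈ 72.067
Retention S: 1000/CN − 10 with CN=72.067 → S = 500/129 ≈ 3.876 in
Initial abstraction Ia = S/5 = (500/129)/5 = 100/129 ≈ 0.775 in
P − Ia = 2.350 − 0.775 = 4063/2580 ≈ 1.575 in (> 0, runoff occurs)
Q = (4063/2580)²/((4063/2580) + 500/129) = (16507969/6656400)/(14063/2580) = 16507969/36282540 in ≈ 0.455 in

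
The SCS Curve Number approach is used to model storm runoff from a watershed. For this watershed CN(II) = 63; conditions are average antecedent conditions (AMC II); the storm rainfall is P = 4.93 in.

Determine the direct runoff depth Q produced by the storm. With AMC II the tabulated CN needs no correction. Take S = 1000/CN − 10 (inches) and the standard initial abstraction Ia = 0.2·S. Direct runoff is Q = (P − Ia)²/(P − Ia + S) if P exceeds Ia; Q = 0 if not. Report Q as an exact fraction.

AMC II — tabulated CN = 63 applies directly.
Max retention: S = 1000/63 − 10 = 370/63 in (≈ 5.873 in)
Ia = 0.2S: 0.2·5.873 = 1.175 in (exactly 74/63)
P − Ia = 4.930 − 1.175 = 23659/6300 ≈ 3.755 in (> 0, runoff occurs)
Runoff Q = (P−Ia)²/(P−Ia+S) = (3.755)²/(3.755+5.873) = 559748281/382151700 ≈ 1.465 in

Q = 559748281/382151700 in ≈ 1.465 in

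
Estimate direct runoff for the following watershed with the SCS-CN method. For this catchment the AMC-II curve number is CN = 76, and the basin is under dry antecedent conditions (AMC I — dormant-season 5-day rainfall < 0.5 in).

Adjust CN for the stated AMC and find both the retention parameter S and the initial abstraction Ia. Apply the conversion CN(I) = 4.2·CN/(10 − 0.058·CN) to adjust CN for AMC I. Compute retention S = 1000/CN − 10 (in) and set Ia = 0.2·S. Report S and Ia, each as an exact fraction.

S = 1000/133 in ≈ 7.519 in; Ia = 200/133 in ≈ 1.504 in

Adjust CN=76 to AMC I: 4.2·76/(10 − 0.058·76) → (1596/5) ÷ (699/125) = 13300/233 ≈ 57.082
Max retention: S = 1000/(13300/233) − 10 = 1000/133 in (≈ 7.519 in)
Initial abstraction Ia = S/5 = (1000/133)/5 = 200/133 ≈ 1.504 in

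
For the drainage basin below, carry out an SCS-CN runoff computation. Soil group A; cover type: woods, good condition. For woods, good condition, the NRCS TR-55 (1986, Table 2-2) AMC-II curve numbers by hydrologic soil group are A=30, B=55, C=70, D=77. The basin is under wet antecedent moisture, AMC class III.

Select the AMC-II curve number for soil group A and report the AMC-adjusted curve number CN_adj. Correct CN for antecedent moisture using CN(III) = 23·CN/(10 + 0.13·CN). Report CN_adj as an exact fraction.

NRCS table: woods, good condition, soil group A → CN(II) = 30
Adjust CN=30 to AMC III: 23·30/(10 + 0.13·30) → 690 ÷ (139/10) = 6900/139 ≈ 49.640

CN_adj = 6900/139 ≈ 49.640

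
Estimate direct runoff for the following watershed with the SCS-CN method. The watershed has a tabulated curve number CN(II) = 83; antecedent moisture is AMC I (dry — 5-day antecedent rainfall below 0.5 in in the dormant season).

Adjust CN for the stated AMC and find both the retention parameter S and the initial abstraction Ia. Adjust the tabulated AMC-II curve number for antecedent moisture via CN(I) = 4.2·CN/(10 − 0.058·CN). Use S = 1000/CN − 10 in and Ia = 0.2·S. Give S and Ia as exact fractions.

S = 8500/1743 in ≈ 4.877 in; Ia = 1700/1743 in ≈ 0.975 in

Adjust CN=83 to AMC I: 4.2·83/(10 − 0.058·83) → (1743/5) ÷ (2593/500) = 174300/2593 ≈ 67.219
S = 1000/(174300/2593) − 10 = 8500/1743 in ≈ 4.877 in
Ia = 0.2S: 0.2·4.877 = 0.975 in (exactly 1700/1743)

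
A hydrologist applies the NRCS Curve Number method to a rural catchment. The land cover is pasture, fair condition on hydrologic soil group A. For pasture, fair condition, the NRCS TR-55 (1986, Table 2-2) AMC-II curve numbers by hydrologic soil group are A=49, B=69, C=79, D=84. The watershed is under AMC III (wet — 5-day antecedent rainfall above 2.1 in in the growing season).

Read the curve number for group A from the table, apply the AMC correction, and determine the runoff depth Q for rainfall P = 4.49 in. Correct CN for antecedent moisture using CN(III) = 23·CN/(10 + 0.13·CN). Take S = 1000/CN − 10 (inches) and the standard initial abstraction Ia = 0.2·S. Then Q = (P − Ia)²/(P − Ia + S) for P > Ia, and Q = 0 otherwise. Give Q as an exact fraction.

Q = 163234584529/103010392100 in ≈ 1.585 in

NRCS table: pasture, fair condition, soil group A → CN(II) = 49
Adjust CN=49 to AMC III: 23·49/(10 + 0.13·49) → 1127 ÷ (1637/100) = 112700/1637 ≈ 68.845
Retention S: 1000/CN − 10 with CN=68.845 → S = 5100/1127 ≈ 4.525 in
Ia = 0.2S: 0.2·4.525 = 0.905 in (exactly 1020/1127)
Excess rainfall: 4.490 − 0.905 = 3.585 in; P > Ia so Q > 0
Q = (404023/112700)²/((404023/112700) + 5100/1127) = (163234584529/12701290000)/(914023/112700) = 163234584529/103010392100 in ≈ 1.585 in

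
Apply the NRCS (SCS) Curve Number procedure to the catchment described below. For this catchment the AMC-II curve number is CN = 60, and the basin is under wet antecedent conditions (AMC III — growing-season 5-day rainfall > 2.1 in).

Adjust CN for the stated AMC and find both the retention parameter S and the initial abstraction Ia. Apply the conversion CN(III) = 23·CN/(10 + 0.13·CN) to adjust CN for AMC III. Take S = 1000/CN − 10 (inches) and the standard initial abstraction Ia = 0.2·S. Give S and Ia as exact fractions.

Adjust CN=60 to AMC III: 23·60/(10 + 0.13·60) → 1380 ÷ (89/5) = 6900/89 ≈ 77.528
Retention S: 1000/CN − 10 with CN=77.528 → S = 200/69 ≈ 2.899 in
Initial abstraction Ia = S/5 = (200/69)/5 = 40/69 ≈ 0.580 in

S = 200/69 in ≈ 2.899 in; Ia = 40/69 in ≈ 0.580 in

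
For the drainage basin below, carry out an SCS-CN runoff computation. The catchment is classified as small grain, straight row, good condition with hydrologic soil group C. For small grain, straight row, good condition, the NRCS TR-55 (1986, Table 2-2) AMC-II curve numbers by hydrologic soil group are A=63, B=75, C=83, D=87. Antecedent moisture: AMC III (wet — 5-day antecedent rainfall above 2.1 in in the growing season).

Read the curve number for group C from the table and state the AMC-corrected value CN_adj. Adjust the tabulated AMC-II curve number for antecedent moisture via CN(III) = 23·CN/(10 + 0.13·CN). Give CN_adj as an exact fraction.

CN_adj = 190900/2079 ≈ 91.823

NRCS table: small grain, straight row, good condition, soil group C → CN(II) = 83
Adjust CN=83 to AMC III: 23·83/(10 + 0.13·83) → 1909 ÷ (2079/100) = 190900/2079 ≈ 91.823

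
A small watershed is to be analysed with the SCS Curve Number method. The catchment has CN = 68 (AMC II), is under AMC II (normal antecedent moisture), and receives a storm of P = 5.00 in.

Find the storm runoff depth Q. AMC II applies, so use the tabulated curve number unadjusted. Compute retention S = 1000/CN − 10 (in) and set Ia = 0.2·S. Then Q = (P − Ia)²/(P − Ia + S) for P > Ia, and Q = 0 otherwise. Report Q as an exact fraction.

CN(II) = 68; AMC II needs no correction.
Max retention: S = 1000/68 − 10 = 80/17 in (≈ 4.706 in)
Ia = 0.2S: 0.2·4.706 = 0.941 in (exactly 16/17)
Excess rainfall: 5.000 − 0.941 = 4.059 in; P > Ia so Q > 0
Q = (69/17)²/((69/17) + 80/17) = (4761/289)/(149/17) = 4761/2533 in ≈ 1.880 in

Q = 4761/2533 in ≈ 1.880 in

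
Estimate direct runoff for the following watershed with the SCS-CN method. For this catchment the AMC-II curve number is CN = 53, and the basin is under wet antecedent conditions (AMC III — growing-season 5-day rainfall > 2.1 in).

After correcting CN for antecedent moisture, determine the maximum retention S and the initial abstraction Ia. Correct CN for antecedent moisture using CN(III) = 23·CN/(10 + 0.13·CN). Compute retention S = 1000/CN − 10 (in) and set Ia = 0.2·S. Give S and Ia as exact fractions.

S = 4700/1219 in ≈ 3.856 in; Ia = 940/1219 in ≈ 0.771 in

Adjust CN=53 to AMC III: 23·53/(10 + 0.13·53) → 1219 ÷ (1689/100) = 121900/1689 ≈ 72.173
S = 1000/(121900/1689) − 10 = 4700/1219 in ≈ 3.856 in
Ia = 0.2S: 0.2·3.856 = 0.771 in (exactly 940/1219)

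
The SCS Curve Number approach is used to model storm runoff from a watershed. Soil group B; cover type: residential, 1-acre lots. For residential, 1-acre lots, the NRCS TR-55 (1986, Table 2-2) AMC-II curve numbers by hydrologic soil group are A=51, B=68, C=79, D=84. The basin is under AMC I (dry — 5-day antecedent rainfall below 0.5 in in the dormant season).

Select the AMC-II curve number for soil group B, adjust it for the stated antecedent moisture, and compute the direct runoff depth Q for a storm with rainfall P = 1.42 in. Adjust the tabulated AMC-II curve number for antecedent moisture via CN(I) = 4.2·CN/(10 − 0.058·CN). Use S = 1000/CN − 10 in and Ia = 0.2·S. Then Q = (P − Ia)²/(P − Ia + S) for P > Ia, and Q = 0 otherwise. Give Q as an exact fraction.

NRCS table: residential, 1-acre lots, soil group B → CN(II) = 68
CN(I) from CN(II)=68: (4.2·68)/(10 − 0.058·68) = 35700/757 ≈ 47.160
Retention S: 1000/CN − 10 with CN=47.160 → S = 4000/357 ≈ 11.204 in
Ia = 0.2·(4000/357) = 800/357 in ≈ 2.241 in
P = 1.420 ≤ Ia = 2.241 in: entire storm abstracted, Q = 0.

Q = 0 in ≈ 0.000 in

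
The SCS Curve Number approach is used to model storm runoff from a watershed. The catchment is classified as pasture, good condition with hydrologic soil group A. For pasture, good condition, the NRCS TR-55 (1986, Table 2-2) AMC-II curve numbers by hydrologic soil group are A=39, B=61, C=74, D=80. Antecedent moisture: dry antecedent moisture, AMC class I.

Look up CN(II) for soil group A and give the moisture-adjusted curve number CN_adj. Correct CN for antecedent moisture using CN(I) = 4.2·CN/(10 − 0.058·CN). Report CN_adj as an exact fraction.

NRCS table: pasture, good condition, soil group A → CN(II) = 39
Adjust CN=39 to AMC I: 4.2·39/(10 − 0.058·39) → (819/5) ÷ (3869/500) = 81900/3869 ≈ 21.168

CN_adj = 81900/3869 ≈ 21.168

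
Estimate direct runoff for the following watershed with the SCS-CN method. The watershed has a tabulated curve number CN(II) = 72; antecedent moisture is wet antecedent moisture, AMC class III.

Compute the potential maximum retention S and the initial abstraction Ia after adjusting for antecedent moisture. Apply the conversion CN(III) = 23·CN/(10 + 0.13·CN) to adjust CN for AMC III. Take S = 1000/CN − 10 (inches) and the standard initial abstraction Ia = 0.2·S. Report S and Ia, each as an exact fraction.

S = 350/207 in ≈ 1.691 in; Ia = 70/207 in ≈ 0.338 in

CN(III) from CN(II)=72: (23·72)/(10 + 0.13·72) = 10350/121 ≈ 85.537
S = 1000/(10350/121) − 10 = 350/207 in ≈ 1.691 in
Ia = 0.2S: 0.2·1.691 = 0.338 in (exactly 70/207)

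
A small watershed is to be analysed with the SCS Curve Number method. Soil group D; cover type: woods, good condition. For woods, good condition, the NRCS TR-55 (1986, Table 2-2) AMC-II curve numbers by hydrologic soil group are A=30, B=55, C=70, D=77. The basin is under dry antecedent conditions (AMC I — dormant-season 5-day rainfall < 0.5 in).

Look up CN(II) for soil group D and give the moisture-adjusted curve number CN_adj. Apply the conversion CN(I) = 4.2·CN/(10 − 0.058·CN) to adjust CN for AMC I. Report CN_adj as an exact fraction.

NRCS table: woods, good condition, soil group D → CN(II) = 77
Dry (AMC I): CN(I) = 4.2·77/(10 − 0.058·77) = (1617/5)/(2767/500) = 161700/2767 ≈ 58.439

CN_adj = 161700/2767 ≈ 58.439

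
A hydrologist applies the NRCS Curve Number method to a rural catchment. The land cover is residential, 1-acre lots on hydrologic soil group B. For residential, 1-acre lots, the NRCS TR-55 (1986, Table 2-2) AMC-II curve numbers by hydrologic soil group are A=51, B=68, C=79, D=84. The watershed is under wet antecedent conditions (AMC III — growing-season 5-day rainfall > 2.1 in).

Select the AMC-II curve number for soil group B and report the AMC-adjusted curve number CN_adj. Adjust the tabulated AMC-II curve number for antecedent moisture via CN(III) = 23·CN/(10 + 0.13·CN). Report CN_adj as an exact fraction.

NRCS table: residential, 1-acre lots, soil group B → CN(II) = 68
CN(III) from CN(II)=68: (23·68)/(10 + 0.13·68) = 39100/471 ≈ 83.015

CN_adj = 39100/471 ≈ 83.015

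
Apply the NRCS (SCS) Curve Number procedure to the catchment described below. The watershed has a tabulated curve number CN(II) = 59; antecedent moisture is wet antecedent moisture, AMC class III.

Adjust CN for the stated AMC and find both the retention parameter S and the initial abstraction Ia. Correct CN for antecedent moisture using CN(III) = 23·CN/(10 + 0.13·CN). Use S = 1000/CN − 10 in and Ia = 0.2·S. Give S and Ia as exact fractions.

S = 4100/1357 in ≈ 3.021 in; Ia = 820/1357 in ≈ 0.604 in

Wet (AMC III): CN(III) = 23·59/(10 + 0.13·59) = 1357/(1767/100) = 135700/1767 ≈ 76.797
Max retention: S = 1000/(135700/1767) − 10 = 4100/1357 in (≈ 3.021 in)
Ia = 0.2S: 0.2·3.021 = 0.604 in (exactly 820/1357)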